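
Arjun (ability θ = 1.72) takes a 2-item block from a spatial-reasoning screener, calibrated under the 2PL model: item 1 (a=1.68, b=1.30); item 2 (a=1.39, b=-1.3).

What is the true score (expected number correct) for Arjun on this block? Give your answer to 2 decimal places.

1.65

P(θ) = 1 / (1 + exp(−a(θ − b)))
P_1 = 1/(1+e^{-0.7056}) = 0.6694
P_2 = 1/(1+e^{-4.1978}) = 0.9852
E[score] = 0.6694 + 0.9852 = 1.6546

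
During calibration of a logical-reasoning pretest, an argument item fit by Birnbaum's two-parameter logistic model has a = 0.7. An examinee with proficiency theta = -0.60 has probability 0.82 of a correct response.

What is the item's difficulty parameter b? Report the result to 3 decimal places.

-2.766

P(theta) = 1 / (1 + exp(−a(theta − b)))
logit(0.82) = ln(0.82/0.18) = 1.5163
b = theta − logit/(a) = -0.60 − 1.5163/0.7000 = -2.7662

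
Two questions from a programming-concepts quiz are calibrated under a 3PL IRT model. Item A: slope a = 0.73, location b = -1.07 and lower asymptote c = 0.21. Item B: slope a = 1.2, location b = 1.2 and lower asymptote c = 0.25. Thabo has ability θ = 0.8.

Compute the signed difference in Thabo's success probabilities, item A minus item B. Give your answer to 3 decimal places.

0.303

P(θ) = c + (1 − c) · 1 / (1 + exp(−a(θ − b)))
P_A = 0.8393
P_B = 0.5367
P_A − P_B = 0.3026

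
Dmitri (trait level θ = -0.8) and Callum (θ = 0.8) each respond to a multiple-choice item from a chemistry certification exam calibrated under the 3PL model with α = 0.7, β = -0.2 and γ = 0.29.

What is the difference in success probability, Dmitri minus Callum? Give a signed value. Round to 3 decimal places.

P(θ) = γ + (1 − γ) · 1 / (1 + exp(−α(θ − β)))
P(Dmitri) = 0.5715  [exponent -0.4200]
P(Callum) = 0.7644  [exponent 0.7000]
Difference = 0.5715 − 0.7644 = -0.1929

-0.193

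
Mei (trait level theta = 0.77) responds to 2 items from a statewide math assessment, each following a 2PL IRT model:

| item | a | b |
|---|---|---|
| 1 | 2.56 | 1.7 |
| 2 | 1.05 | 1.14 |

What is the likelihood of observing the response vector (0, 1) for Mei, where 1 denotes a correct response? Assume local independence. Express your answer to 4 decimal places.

P(theta) = 1 / (1 + exp(−a(theta − b)))
P_1 = 1/(1+e^{2.3808}) = 0.0846
P_2 = 1/(1+e^{0.3885}) = 0.4041
L = (1−P_1) × P_2 = 0.9154 × 0.4041 = 0.36987

0.3699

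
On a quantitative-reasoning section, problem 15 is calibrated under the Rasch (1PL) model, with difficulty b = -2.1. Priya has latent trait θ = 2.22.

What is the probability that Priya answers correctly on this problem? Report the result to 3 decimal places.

P(θ) = 1 / (1 + exp(−(θ − b)))
Exponent: (2.22 − (-2.1)) = 4.3200
1/(1 + e^{-4.3200}) = 0.9869
P = 0.9869

0.987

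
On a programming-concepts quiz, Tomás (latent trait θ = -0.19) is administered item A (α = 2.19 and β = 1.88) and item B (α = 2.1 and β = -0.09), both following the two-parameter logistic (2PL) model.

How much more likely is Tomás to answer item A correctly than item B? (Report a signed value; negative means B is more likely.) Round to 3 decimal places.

P(θ) = 1 / (1 + exp(−α(θ − β)))
P_A = 0.0106
P_B = 0.4477
P_A − P_B = -0.4371

-0.437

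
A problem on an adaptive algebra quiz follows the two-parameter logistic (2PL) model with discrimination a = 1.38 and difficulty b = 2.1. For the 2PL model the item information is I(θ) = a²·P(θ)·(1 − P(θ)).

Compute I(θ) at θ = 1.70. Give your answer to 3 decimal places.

0.442

P = 1/(1+e^{0.5520}) = 0.3654
P(1−P) = 0.3654 × 0.6346 = 0.2319
I = a² × P(1−P) = 1.38² × 0.2319 = 0.44160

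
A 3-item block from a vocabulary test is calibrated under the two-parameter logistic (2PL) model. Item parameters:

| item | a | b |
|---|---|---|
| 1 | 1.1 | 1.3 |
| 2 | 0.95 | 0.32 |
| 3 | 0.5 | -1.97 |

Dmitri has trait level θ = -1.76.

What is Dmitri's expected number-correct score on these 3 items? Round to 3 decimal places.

0.681

P(θ) = 1 / (1 + exp(−a(θ − b)))
P_1 = 1/(1+e^{3.3660}) = 0.0334
P_2 = 1/(1+e^{1.9760}) = 0.1217
P_3 = 1/(1+e^{-0.1050}) = 0.5262
E[score] = 0.0334 + 0.1217 + 0.5262 = 0.6813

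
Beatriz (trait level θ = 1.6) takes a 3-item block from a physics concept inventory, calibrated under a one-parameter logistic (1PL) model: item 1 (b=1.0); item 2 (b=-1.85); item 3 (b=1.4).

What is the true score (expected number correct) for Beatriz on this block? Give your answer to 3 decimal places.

P(θ) = 1 / (1 + exp(−(θ − b)))
P_1 = 1/(1+e^{-0.6000}) = 0.6457
P_2 = 1/(1+e^{-3.4500}) = 0.9692
P_3 = 1/(1+e^{-0.2000}) = 0.5498
E[score] = 0.6457 + 0.9692 + 0.5498 = 2.1647

2.165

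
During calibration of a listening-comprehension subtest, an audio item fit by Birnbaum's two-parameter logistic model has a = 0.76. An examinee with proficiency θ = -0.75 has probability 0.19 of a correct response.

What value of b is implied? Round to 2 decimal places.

P(θ) = 1 / (1 + exp(−a(θ − b)))
logit(0.19) = ln(0.19/0.81) = -1.4500
b = θ − logit/(a) = -0.75 − (-1.4500)/0.7600 = 1.1579

1.16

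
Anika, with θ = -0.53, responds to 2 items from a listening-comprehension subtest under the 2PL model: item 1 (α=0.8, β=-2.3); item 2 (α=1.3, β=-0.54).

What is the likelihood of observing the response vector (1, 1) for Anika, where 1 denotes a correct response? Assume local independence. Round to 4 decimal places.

P(θ) = 1 / (1 + exp(−α(θ − β)))
P_1 = 1/(1+e^{-1.4160}) = 0.8047
P_2 = 1/(1+e^{-0.0130}) = 0.5032
L = P_1 × P_2 = 0.8047 × 0.5032 = 0.40497

0.4050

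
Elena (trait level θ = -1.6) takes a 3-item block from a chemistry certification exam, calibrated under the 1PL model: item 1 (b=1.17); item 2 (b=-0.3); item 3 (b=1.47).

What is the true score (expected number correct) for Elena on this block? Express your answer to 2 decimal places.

P(θ) = 1 / (1 + exp(−(θ − b)))
P_1 = 1/(1+e^{2.7700}) = 0.0590
P_2 = 1/(1+e^{1.3000}) = 0.2142
P_3 = 1/(1+e^{3.0700}) = 0.0444
E[score] = 0.0590 + 0.2142 + 0.0444 = 0.3175

0.32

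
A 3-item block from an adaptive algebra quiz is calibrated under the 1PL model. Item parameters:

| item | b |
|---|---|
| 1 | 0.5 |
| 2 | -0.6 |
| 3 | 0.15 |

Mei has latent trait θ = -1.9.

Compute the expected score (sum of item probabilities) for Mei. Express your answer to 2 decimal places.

0.41

P(θ) = 1 / (1 + exp(−(θ − b)))
P_1 = 1/(1+e^{2.4000}) = 0.0832
P_2 = 1/(1+e^{1.3000}) = 0.2142
P_3 = 1/(1+e^{2.0500}) = 0.1141
E[score] = 0.0832 + 0.2142 + 0.1141 = 0.4114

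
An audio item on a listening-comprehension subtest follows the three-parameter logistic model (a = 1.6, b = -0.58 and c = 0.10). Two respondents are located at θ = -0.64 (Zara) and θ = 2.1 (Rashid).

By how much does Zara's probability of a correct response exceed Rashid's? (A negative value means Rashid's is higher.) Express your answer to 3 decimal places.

P(θ) = c + (1 − c) · 1 / (1 + exp(−a(θ − b)))
P(Zara) = 0.5284  [exponent -0.0960]
P(Rashid) = 0.9878  [exponent 4.2880]
Difference = 0.5284 − 0.9878 = -0.4594

-0.459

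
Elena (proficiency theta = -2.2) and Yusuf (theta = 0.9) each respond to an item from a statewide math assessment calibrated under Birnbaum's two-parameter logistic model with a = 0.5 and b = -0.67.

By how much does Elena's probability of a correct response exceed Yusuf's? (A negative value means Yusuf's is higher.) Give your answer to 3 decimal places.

P(theta) = 1 / (1 + exp(−a(theta − b)))
P(Elena) = 0.3176  [exponent -0.7650]
P(Yusuf) = 0.6868  [exponent 0.7850]
Difference = 0.3176 − 0.6868 = -0.3692

-0.369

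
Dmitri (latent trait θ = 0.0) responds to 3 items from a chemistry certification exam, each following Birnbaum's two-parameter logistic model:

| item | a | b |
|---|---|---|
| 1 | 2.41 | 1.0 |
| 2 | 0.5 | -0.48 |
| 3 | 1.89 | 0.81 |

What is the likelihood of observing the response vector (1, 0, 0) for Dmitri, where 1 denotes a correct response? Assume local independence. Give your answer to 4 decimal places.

P(θ) = 1 / (1 + exp(−a(θ − b)))
P_1 = 1/(1+e^{2.4100}) = 0.0824
P_2 = 1/(1+e^{-0.2400}) = 0.5597
P_3 = 1/(1+e^{1.5309}) = 0.1779
L = P_1 × (1−P_2) × (1−P_3) = 0.0824 × 0.4403 × 0.8221 = 0.02983

0.0298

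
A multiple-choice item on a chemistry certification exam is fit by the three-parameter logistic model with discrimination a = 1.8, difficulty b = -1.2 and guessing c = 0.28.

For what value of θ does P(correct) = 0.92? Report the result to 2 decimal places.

P(θ) = c + (1 − c) · 1 / (1 + exp(−a(θ − b)))
Remove guessing floor: (0.92 − 0.28)/(1 − 0.28) = 0.8889
logit = ln(0.8889/0.1111) = 2.0794
θ = b + logit/(a) = -1.2 + 2.0794/1.8000 = -0.0448

-0.04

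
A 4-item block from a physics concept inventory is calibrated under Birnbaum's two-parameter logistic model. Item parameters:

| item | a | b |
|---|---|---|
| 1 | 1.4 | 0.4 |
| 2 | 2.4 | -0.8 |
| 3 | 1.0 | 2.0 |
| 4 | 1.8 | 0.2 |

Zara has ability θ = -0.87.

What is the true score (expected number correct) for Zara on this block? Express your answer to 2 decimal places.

0.78

P(θ) = 1 / (1 + exp(−a(θ − b)))
P_1 = 1/(1+e^{1.7780}) = 0.1446
P_2 = 1/(1+e^{0.1680}) = 0.4581
P_3 = 1/(1+e^{2.8700}) = 0.0537
P_4 = 1/(1+e^{1.9260}) = 0.1272
E[score] = 0.1446 + 0.4581 + 0.0537 + 0.1272 = 0.7835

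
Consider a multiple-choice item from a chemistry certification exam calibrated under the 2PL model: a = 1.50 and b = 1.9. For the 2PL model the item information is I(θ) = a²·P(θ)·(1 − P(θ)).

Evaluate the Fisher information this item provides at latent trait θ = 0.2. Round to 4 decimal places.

P = 1/(1+e^{2.5500}) = 0.0724
P(1−P) = 0.0724 × 0.9276 = 0.0672
I = a² × P(1−P) = 1.50² × 0.0672 = 0.15116

0.1512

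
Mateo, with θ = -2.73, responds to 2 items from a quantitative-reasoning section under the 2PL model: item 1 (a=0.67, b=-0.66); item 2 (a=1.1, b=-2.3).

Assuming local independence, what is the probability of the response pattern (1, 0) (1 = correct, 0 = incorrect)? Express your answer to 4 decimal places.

P(θ) = 1 / (1 + exp(−a(θ − b)))
P_1 = 1/(1+e^{1.3869}) = 0.1999
P_2 = 1/(1+e^{0.4730}) = 0.3839
L = P_1 × (1−P_2) = 0.1999 × 0.6161 = 0.12316

0.1232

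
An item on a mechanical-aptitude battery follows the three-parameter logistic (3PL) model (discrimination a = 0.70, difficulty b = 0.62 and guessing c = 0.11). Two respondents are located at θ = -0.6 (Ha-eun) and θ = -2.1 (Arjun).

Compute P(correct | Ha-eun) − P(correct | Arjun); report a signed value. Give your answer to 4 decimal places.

0.1504

P(θ) = c + (1 − c) · 1 / (1 + exp(−a(θ − b)))
P(Ha-eun) = 0.3757  [exponent -0.8540]
P(Arjun) = 0.2254  [exponent -1.9040]
Difference = 0.3757 − 0.2254 = 0.1504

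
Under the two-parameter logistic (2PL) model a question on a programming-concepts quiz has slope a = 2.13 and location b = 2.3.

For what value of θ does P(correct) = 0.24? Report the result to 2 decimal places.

P(θ) = 1 / (1 + exp(−a(θ − b)))
logit = ln(0.2400/0.7600) = -1.1527
θ = b + logit/(a) = 2.3 + (-1.1527)/2.1300 = 1.7588

1.76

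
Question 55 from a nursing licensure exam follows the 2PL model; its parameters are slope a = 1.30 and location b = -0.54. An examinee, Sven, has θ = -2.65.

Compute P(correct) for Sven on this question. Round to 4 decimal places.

P(θ) = 1 / (1 + exp(−a(θ − b)))
Exponent: 1.30 × (-2.65 − (-0.54)) = -2.7430
1/(1 + e^{2.7430}) = 0.0605

0.0605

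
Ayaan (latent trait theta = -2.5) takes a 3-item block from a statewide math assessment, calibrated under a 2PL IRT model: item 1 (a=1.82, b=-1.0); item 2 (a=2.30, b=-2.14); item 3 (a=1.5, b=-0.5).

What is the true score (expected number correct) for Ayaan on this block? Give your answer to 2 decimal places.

0.41

P(theta) = 1 / (1 + exp(−a(theta − b)))
P_1 = 1/(1+e^{2.7300}) = 0.0612
P_2 = 1/(1+e^{0.8280}) = 0.3041
P_3 = 1/(1+e^{3.0000}) = 0.0474
E[score] = 0.0612 + 0.3041 + 0.0474 = 0.4127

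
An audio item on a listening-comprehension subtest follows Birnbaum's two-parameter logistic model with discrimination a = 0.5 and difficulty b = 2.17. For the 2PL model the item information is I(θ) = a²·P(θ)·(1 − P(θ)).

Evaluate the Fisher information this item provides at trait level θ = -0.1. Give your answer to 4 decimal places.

0.0460

P = 1/(1+e^{1.1350}) = 0.2432
P(1−P) = 0.2432 × 0.7568 = 0.1841
I = a² × P(1−P) = 0.5² × 0.1841 = 0.04602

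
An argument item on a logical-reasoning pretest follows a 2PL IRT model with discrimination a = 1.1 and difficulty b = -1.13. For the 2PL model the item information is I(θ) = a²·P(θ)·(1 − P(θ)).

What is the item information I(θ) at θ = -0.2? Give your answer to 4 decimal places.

0.2354

P = 1/(1+e^{-1.0230}) = 0.7356
P(1−P) = 0.7356 × 0.2644 = 0.1945
I = a² × P(1−P) = 1.1² × 0.1945 = 0.23536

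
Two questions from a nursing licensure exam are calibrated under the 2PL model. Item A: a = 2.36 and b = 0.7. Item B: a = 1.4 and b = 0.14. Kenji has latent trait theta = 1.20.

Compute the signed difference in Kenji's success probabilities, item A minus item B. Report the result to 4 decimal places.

-0.0502

P(theta) = 1 / (1 + exp(−a(theta − b)))
P_A = 0.7649
P_B = 0.8152
P_A − P_B = -0.0502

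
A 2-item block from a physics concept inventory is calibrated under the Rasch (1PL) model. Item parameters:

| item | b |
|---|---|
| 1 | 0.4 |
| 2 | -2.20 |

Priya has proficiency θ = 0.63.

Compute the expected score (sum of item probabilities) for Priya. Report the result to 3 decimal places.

1.502

P(θ) = 1 / (1 + exp(−(θ − b)))
P_1 = 1/(1+e^{-0.2300}) = 0.5572
P_2 = 1/(1+e^{-2.8300}) = 0.9443
E[score] = 0.5572 + 0.9443 = 1.5015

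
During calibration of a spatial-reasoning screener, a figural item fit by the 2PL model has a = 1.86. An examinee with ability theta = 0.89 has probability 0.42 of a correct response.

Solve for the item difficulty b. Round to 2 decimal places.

1.06

P(theta) = 1 / (1 + exp(−a(theta − b)))
logit(0.42) = ln(0.42/0.58) = -0.3228
b = theta − logit/(a) = 0.89 − (-0.3228)/1.8600 = 1.0635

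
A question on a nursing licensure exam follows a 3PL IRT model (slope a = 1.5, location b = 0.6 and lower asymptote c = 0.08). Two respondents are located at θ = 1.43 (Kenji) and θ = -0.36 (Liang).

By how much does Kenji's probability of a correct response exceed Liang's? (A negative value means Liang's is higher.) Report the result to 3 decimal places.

0.538

P(θ) = c + (1 − c) · 1 / (1 + exp(−a(θ − b)))
P(Kenji) = 0.7943  [exponent 1.2450]
P(Liang) = 0.2562  [exponent -1.4400]
Difference = 0.7943 − 0.2562 = 0.5381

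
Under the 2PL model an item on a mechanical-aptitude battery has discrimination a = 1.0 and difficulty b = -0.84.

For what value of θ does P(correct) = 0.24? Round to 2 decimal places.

P(θ) = 1 / (1 + exp(−a(θ − b)))
logit = ln(0.2400/0.7600) = -1.1527
θ = b + logit/(a) = -0.84 + (-1.1527)/1.0000 = -1.9927

-1.99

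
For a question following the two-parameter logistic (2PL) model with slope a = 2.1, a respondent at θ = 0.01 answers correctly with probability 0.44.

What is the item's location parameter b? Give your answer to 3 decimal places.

0.125

P(θ) = 1 / (1 + exp(−a(θ − b)))
logit(0.44) = ln(0.44/0.56) = -0.2412
b = θ − logit/(a) = 0.01 − (-0.2412)/2.1000 = 0.1248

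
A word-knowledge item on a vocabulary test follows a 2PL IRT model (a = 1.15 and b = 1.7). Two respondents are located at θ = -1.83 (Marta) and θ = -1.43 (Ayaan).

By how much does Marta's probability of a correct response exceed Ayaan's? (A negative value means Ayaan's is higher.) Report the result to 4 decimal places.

P(θ) = 1 / (1 + exp(−a(θ − b)))
P(Marta) = 0.0170  [exponent -4.0595]
P(Ayaan) = 0.0266  [exponent -3.5995]
Difference = 0.0170 − 0.0266 = -0.0096

-0.0096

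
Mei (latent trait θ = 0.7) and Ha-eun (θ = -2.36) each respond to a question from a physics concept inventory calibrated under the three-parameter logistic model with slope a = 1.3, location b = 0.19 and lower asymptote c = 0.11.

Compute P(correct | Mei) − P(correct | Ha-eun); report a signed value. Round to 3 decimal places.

P(θ) = c + (1 − c) · 1 / (1 + exp(−a(θ − b)))
P(Mei) = 0.6973  [exponent 0.6630]
P(Ha-eun) = 0.1412  [exponent -3.3150]
Difference = 0.6973 − 0.1412 = 0.5561

0.556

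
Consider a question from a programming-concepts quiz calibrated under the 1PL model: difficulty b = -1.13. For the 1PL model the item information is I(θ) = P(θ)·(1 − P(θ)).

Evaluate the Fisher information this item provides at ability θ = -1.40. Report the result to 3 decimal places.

0.245

P = 1/(1+e^{0.2700}) = 0.4329
P(1−P) = 0.4329 × 0.5671 = 0.2455
I = P(1−P) = 0.24550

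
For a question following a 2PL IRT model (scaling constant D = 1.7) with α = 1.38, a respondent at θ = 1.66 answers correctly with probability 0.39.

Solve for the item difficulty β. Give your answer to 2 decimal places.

P(θ) = 1 / (1 + exp(−D·α(θ − β)))
logit(0.39) = ln(0.39/0.61) = -0.4473
β = θ − logit/(1.7·α) = 1.66 − (-0.4473)/2.3460 = 1.8507

1.85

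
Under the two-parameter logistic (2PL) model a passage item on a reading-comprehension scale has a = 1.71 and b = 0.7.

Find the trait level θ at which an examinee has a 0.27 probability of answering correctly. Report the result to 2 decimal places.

0.12

P(θ) = 1 / (1 + exp(−a(θ − b)))
logit = ln(0.2700/0.7300) = -0.9946
θ = b + logit/(a) = 0.7 + (-0.9946)/1.7100 = 0.1183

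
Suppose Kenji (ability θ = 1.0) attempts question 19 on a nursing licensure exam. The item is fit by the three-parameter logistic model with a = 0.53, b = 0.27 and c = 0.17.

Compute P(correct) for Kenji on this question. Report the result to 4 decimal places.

P(θ) = c + (1 − c) · 1 / (1 + exp(−a(θ − b)))
Exponent: 0.53 × (1.0 − 0.27) = 0.3869
1/(1 + e^{-0.3869}) = 0.5955
P = 0.17 + 0.83 × 0.5955 = 0.6643

0.6643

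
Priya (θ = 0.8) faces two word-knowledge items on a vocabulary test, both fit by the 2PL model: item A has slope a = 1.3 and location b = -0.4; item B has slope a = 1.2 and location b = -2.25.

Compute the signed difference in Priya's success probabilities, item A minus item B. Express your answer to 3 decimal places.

P(θ) = 1 / (1 + exp(−a(θ − b)))
P_A = 0.8264
P_B = 0.9749
P_A − P_B = -0.1486

-0.149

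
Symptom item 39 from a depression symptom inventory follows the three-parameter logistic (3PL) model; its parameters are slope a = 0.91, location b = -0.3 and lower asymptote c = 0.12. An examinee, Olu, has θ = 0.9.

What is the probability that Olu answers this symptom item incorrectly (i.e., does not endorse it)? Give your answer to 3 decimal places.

0.221

P(θ) = c + (1 − c) · 1 / (1 + exp(−a(θ − b)))
Exponent: 0.91 × (0.9 − (-0.3)) = 1.0920
1/(1 + e^{-1.0920}) = 0.7488
P = 0.12 + 0.88 × 0.7488 = 0.7789
P(incorrect) = 1 − 0.7789 = 0.2211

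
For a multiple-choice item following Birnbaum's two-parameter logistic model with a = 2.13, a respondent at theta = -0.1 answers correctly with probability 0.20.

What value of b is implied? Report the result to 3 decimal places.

0.551

P(theta) = 1 / (1 + exp(−a(theta − b)))
logit(0.20) = ln(0.20/0.80) = -1.3863
b = theta − logit/(a) = -0.1 − (-1.3863)/2.1300 = 0.5508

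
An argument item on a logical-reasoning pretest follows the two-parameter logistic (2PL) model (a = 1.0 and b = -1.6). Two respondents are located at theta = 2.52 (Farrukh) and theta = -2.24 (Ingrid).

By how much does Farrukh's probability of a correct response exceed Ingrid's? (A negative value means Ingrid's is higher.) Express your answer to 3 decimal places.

P(theta) = 1 / (1 + exp(−a(theta − b)))
P(Farrukh) = 0.9840  [exponent 4.1200]
P(Ingrid) = 0.3452  [exponent -0.6400]
Difference = 0.9840 − 0.3452 = 0.6388

0.639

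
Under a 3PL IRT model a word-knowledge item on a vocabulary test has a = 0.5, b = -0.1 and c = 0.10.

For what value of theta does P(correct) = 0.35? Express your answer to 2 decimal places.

P(theta) = c + (1 − c) · 1 / (1 + exp(−a(theta − b)))
Remove guessing floor: (0.35 − 0.10)/(1 − 0.10) = 0.2778
logit = ln(0.2778/0.7222) = -0.9555
theta = b + logit/(a) = -0.1 + (-0.9555)/0.5000 = -2.0110

-2.01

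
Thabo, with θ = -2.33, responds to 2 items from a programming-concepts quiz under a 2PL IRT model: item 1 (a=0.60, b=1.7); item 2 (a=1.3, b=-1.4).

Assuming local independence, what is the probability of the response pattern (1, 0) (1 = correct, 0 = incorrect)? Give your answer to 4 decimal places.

P(θ) = 1 / (1 + exp(−a(θ − b)))
P_1 = 1/(1+e^{2.4180}) = 0.0818
P_2 = 1/(1+e^{1.2090}) = 0.2299
L = P_1 × (1−P_2) = 0.0818 × 0.7701 = 0.06300

0.0630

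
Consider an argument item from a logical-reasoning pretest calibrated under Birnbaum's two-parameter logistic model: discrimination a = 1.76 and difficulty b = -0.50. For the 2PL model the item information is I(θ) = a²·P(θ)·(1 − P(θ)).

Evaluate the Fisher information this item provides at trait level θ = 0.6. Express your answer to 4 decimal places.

0.3413

P = 1/(1+e^{-1.9360}) = 0.8739
P(1−P) = 0.8739 × 0.1261 = 0.1102
I = a² × P(1−P) = 1.76² × 0.1102 = 0.34132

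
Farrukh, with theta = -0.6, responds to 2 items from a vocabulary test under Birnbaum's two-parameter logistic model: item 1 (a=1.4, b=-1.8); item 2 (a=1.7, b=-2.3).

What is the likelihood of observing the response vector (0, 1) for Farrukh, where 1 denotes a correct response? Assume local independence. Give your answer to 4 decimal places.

0.1488

P(theta) = 1 / (1 + exp(−a(theta − b)))
P_1 = 1/(1+e^{-1.6800}) = 0.8429
P_2 = 1/(1+e^{-2.8900}) = 0.9473
L = (1−P_1) × P_2 = 0.1571 × 0.9473 = 0.14882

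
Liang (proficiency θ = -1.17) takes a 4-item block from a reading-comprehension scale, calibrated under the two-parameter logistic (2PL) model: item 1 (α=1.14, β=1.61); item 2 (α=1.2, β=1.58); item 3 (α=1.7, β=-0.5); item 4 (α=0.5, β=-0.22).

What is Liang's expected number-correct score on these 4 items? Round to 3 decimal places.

P(θ) = 1 / (1 + exp(−α(θ − β)))
P_1 = 1/(1+e^{3.1692}) = 0.0403
P_2 = 1/(1+e^{3.3000}) = 0.0356
P_3 = 1/(1+e^{1.1390}) = 0.2425
P_4 = 1/(1+e^{0.4750}) = 0.3834
E[score] = 0.0403 + 0.0356 + 0.2425 + 0.3834 = 0.7019

0.702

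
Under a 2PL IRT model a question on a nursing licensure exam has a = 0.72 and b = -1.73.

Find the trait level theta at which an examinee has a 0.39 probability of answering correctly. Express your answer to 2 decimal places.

P(theta) = 1 / (1 + exp(−a(theta − b)))
logit = ln(0.3900/0.6100) = -0.4473
theta = b + logit/(a) = -1.73 + (-0.4473)/0.7200 = -2.3513

-2.35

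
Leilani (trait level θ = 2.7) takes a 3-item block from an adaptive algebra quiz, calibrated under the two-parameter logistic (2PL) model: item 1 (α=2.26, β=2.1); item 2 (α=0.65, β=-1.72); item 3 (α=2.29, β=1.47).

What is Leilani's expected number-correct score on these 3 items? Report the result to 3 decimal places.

P(θ) = 1 / (1 + exp(−α(θ − β)))
P_1 = 1/(1+e^{-1.3560}) = 0.7951
P_2 = 1/(1+e^{-2.8730}) = 0.9465
P_3 = 1/(1+e^{-2.8167}) = 0.9436
E[score] = 0.7951 + 0.9465 + 0.9436 = 2.6852

2.685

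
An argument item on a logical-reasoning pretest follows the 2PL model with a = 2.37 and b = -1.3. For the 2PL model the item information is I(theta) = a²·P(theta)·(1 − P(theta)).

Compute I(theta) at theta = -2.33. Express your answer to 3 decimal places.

0.414

P = 1/(1+e^{2.4411}) = 0.0801
P(1−P) = 0.0801 × 0.9199 = 0.0737
I = a² × P(1−P) = 2.37² × 0.0737 = 0.41384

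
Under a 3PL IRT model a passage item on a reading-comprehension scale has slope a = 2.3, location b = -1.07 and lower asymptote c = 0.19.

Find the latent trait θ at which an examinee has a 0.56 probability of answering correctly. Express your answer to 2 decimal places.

P(θ) = c + (1 − c) · 1 / (1 + exp(−a(θ − b)))
Remove guessing floor: (0.56 − 0.19)/(1 − 0.19) = 0.4568
logit = ln(0.4568/0.5432) = -0.1733
θ = b + logit/(a) = -1.07 + (-0.1733)/2.3000 = -1.1453

-1.15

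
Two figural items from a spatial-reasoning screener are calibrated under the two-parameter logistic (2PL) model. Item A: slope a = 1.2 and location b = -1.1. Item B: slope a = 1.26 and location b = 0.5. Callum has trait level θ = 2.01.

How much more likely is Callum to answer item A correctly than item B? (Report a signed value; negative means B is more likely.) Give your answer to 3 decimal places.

P(θ) = 1 / (1 + exp(−a(θ − b)))
P_A = 0.9766
P_B = 0.8702
P_A − P_B = 0.1064

0.106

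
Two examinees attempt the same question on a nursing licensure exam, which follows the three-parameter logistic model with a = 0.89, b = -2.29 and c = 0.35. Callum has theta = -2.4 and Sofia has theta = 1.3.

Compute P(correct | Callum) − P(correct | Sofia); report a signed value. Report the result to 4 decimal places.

-0.3153

P(theta) = c + (1 − c) · 1 / (1 + exp(−a(theta − b)))
P(Callum) = 0.6591  [exponent -0.0979]
P(Sofia) = 0.9744  [exponent 3.1951]
Difference = 0.6591 − 0.9744 = -0.3153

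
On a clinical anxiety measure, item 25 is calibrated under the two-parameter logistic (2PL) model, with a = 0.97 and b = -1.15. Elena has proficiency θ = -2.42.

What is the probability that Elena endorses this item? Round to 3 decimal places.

0.226

P(θ) = 1 / (1 + exp(−a(θ − b)))
Exponent: 0.97 × (-2.42 − (-1.15)) = -1.2319
1/(1 + e^{1.2319}) = 0.2258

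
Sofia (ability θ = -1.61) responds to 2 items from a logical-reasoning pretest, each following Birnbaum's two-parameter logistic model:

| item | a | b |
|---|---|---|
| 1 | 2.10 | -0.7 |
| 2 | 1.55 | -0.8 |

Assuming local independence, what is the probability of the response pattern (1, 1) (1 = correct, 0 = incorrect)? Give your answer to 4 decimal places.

0.0286

P(θ) = 1 / (1 + exp(−a(θ − b)))
P_1 = 1/(1+e^{1.9110}) = 0.1289
P_2 = 1/(1+e^{1.2555}) = 0.2217
L = P_1 × P_2 = 0.1289 × 0.2217 = 0.02858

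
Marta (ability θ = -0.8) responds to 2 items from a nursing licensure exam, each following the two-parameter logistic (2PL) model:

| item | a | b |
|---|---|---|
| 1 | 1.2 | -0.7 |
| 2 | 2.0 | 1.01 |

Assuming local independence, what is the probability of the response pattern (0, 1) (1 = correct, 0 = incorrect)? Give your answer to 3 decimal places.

0.014

P(θ) = 1 / (1 + exp(−a(θ − b)))
P_1 = 1/(1+e^{0.1200}) = 0.4700
P_2 = 1/(1+e^{3.6200}) = 0.0261
L = (1−P_1) × P_2 = 0.5300 × 0.0261 = 0.01382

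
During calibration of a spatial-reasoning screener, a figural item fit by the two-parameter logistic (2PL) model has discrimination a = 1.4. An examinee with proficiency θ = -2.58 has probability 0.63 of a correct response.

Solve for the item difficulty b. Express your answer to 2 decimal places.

P(θ) = 1 / (1 + exp(−a(θ − b)))
logit(0.63) = ln(0.63/0.37) = 0.5322
b = θ − logit/(a) = -2.58 − 0.5322/1.4000 = -2.9602

-2.96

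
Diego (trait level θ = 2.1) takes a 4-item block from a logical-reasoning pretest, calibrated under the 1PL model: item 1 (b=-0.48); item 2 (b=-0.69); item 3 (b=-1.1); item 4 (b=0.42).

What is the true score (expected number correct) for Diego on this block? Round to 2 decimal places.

3.68

P(θ) = 1 / (1 + exp(−(θ − b)))
P_1 = 1/(1+e^{-2.5800}) = 0.9296
P_2 = 1/(1+e^{-2.7900}) = 0.9421
P_3 = 1/(1+e^{-3.2000}) = 0.9608
P_4 = 1/(1+e^{-1.6800}) = 0.8429
E[score] = 0.9296 + 0.9421 + 0.9608 + 0.8429 = 3.6754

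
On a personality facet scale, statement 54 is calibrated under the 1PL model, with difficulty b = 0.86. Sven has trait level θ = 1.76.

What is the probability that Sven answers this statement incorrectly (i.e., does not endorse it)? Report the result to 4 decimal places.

P(θ) = 1 / (1 + exp(−(θ − b)))
Exponent: (1.76 − 0.86) = 0.9000
1/(1 + e^{-0.9000}) = 0.7109
P = 0.7109
P(incorrect) = 1 − 0.7109 = 0.2891

0.2891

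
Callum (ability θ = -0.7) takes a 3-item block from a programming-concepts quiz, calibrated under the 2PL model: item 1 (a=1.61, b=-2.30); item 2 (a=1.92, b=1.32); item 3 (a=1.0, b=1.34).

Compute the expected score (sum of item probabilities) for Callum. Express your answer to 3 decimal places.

1.065

P(θ) = 1 / (1 + exp(−a(θ − b)))
P_1 = 1/(1+e^{-2.5760}) = 0.9293
P_2 = 1/(1+e^{3.8784}) = 0.0203
P_3 = 1/(1+e^{2.0400}) = 0.1151
E[score] = 0.9293 + 0.0203 + 0.1151 = 1.0646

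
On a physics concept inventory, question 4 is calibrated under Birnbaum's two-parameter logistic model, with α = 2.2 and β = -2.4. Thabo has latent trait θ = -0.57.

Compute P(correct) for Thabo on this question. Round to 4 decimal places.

P(θ) = 1 / (1 + exp(−α(θ − β)))
Exponent: 2.2 × (-0.57 − (-2.4)) = 4.0260
1/(1 + e^{-4.0260}) = 0.9825

0.9825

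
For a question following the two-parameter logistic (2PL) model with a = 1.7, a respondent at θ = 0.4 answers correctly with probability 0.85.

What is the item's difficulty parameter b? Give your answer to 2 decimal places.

-0.62

P(θ) = 1 / (1 + exp(−a(θ − b)))
logit(0.85) = ln(0.85/0.15) = 1.7346
b = θ − logit/(a) = 0.4 − 1.7346/1.7000 = -0.6204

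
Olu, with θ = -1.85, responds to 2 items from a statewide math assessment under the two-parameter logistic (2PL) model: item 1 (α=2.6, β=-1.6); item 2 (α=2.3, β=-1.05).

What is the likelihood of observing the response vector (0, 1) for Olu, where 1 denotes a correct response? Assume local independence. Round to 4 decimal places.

P(θ) = 1 / (1 + exp(−α(θ − β)))
P_1 = 1/(1+e^{0.6500}) = 0.3430
P_2 = 1/(1+e^{1.8400}) = 0.1371
L = (1−P_1) × P_2 = 0.6570 × 0.1371 = 0.09004

0.0900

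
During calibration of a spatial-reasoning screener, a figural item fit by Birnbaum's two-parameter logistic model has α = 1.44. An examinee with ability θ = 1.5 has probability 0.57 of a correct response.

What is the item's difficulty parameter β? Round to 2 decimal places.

P(θ) = 1 / (1 + exp(−α(θ − β)))
logit(0.57) = ln(0.57/0.43) = 0.2819
β = θ − logit/(α) = 1.5 − 0.2819/1.4400 = 1.3043

1.30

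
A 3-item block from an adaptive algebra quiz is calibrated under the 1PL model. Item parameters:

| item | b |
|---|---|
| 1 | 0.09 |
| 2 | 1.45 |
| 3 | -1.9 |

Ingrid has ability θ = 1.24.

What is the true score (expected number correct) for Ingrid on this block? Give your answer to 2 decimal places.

2.17

P(θ) = 1 / (1 + exp(−(θ − b)))
P_1 = 1/(1+e^{-1.1500}) = 0.7595
P_2 = 1/(1+e^{0.2100}) = 0.4477
P_3 = 1/(1+e^{-3.1400}) = 0.9585
E[score] = 0.7595 + 0.4477 + 0.9585 = 2.1657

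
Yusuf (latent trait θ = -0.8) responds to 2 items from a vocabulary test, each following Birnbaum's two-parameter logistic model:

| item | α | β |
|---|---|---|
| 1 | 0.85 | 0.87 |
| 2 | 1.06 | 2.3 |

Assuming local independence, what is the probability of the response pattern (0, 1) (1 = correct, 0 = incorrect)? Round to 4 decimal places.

0.0290

P(θ) = 1 / (1 + exp(−α(θ − β)))
P_1 = 1/(1+e^{1.4195}) = 0.1947
P_2 = 1/(1+e^{3.2860}) = 0.0361
L = (1−P_1) × P_2 = 0.8053 × 0.0361 = 0.02903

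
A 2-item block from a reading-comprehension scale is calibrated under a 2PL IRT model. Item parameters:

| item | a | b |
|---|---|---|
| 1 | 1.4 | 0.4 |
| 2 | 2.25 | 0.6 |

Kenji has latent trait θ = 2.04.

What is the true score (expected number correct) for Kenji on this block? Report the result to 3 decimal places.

1.871

P(θ) = 1 / (1 + exp(−a(θ − b)))
P_1 = 1/(1+e^{-2.2960}) = 0.9085
P_2 = 1/(1+e^{-3.2400}) = 0.9623
E[score] = 0.9085 + 0.9623 = 1.8709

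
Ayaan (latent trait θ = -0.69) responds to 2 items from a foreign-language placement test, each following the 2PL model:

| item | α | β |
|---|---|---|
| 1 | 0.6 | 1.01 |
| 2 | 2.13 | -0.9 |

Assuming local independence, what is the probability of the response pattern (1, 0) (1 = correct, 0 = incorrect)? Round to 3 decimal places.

0.103

P(θ) = 1 / (1 + exp(−α(θ − β)))
P_1 = 1/(1+e^{1.0200}) = 0.2650
P_2 = 1/(1+e^{-0.4473}) = 0.6100
L = P_1 × (1−P_2) = 0.2650 × 0.3900 = 0.10336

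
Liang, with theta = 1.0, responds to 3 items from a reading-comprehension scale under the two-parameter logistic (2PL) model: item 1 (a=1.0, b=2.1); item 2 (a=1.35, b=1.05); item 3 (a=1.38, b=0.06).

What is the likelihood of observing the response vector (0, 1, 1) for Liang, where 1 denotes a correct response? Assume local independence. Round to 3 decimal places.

0.285

P(theta) = 1 / (1 + exp(−a(theta − b)))
P_1 = 1/(1+e^{1.1000}) = 0.2497
P_2 = 1/(1+e^{0.0675}) = 0.4831
P_3 = 1/(1+e^{-1.2972}) = 0.7854
L = (1−P_1) × P_2 × P_3 = 0.7503 × 0.4831 × 0.7854 = 0.28467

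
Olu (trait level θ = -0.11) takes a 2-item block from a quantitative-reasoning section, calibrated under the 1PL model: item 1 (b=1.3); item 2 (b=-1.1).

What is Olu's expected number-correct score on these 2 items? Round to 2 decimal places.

0.93

P(θ) = 1 / (1 + exp(−(θ − b)))
P_1 = 1/(1+e^{1.4100}) = 0.1962
P_2 = 1/(1+e^{-0.9900}) = 0.7291
E[score] = 0.1962 + 0.7291 = 0.9253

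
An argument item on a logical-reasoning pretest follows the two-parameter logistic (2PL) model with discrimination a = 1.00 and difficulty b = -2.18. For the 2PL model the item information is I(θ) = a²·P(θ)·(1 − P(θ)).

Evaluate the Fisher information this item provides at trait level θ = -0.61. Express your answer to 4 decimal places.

P = 1/(1+e^{-1.5700}) = 0.8278
P(1−P) = 0.8278 × 0.1722 = 0.1426
I = a² × P(1−P) = 1.00² × 0.1426 = 0.14256

0.1426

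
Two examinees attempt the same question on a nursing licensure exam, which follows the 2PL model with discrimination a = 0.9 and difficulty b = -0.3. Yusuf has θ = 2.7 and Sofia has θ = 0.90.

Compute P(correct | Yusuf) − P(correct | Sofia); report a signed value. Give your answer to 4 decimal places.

0.1905

P(θ) = 1 / (1 + exp(−a(θ − b)))
P(Yusuf) = 0.9370  [exponent 2.7000]
P(Sofia) = 0.7465  [exponent 1.0800]
Difference = 0.9370 − 0.7465 = 0.1905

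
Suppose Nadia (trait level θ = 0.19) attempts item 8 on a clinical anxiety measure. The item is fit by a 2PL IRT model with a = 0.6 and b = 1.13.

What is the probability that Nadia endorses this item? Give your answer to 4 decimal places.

0.3626

P(θ) = 1 / (1 + exp(−a(θ − b)))
Exponent: 0.6 × (0.19 − 1.13) = -0.5640
1/(1 + e^{0.5640}) = 0.3626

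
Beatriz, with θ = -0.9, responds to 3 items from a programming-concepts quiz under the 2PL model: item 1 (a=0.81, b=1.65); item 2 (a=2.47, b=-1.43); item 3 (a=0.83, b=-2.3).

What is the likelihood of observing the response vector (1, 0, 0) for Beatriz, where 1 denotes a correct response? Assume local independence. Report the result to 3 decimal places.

P(θ) = 1 / (1 + exp(−a(θ − b)))
P_1 = 1/(1+e^{2.0655}) = 0.1125
P_2 = 1/(1+e^{-1.3091}) = 0.7874
P_3 = 1/(1+e^{-1.1620}) = 0.7617
L = P_1 × (1−P_2) × (1−P_3) = 0.1125 × 0.2126 × 0.2383 = 0.00570

0.006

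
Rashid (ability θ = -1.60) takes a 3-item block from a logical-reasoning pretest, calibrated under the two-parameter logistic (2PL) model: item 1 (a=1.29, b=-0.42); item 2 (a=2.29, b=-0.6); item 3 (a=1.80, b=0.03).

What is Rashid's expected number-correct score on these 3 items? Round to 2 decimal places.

P(θ) = 1 / (1 + exp(−a(θ − b)))
P_1 = 1/(1+e^{1.5222}) = 0.1791
P_2 = 1/(1+e^{2.2900}) = 0.0920
P_3 = 1/(1+e^{2.9340}) = 0.0505
E[score] = 0.1791 + 0.0920 + 0.0505 = 0.3216

0.32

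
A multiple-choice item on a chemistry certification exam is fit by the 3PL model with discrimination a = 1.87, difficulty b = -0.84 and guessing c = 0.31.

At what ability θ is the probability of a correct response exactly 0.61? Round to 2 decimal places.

P(θ) = c + (1 − c) · 1 / (1 + exp(−a(θ − b)))
Remove guessing floor: (0.61 − 0.31)/(1 − 0.31) = 0.4348
logit = ln(0.4348/0.5652) = -0.2624
θ = b + logit/(a) = -0.84 + (-0.2624)/1.8700 = -0.9803

-0.98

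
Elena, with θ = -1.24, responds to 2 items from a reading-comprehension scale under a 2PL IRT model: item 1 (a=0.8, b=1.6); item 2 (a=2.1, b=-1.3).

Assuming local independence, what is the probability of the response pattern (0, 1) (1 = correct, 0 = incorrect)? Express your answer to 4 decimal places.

P(θ) = 1 / (1 + exp(−a(θ − b)))
P_1 = 1/(1+e^{2.2720}) = 0.0935
P_2 = 1/(1+e^{-0.1260}) = 0.5315
L = (1−P_1) × P_2 = 0.9065 × 0.5315 = 0.48178

0.4818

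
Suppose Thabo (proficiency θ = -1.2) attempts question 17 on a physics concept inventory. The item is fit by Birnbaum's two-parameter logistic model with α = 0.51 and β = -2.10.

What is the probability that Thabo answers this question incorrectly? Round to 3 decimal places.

0.387

P(θ) = 1 / (1 + exp(−α(θ − β)))
Exponent: 0.51 × (-1.2 − (-2.10)) = 0.4590
1/(1 + e^{-0.4590}) = 0.6128
P(incorrect) = 1 − 0.6128 = 0.3872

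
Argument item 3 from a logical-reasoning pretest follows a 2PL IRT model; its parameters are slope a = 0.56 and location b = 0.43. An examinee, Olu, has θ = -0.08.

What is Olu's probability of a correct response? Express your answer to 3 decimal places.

P(θ) = 1 / (1 + exp(−a(θ − b)))
Exponent: 0.56 × (-0.08 − 0.43) = -0.2856
1/(1 + e^{0.2856}) = 0.4291

0.429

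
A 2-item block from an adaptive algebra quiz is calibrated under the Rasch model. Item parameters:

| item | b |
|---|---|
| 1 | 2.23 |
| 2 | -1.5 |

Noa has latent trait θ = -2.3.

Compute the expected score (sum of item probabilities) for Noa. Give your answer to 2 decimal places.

P(θ) = 1 / (1 + exp(−(θ − b)))
P_1 = 1/(1+e^{4.5300}) = 0.0107
P_2 = 1/(1+e^{0.8000}) = 0.3100
E[score] = 0.0107 + 0.3100 = 0.3207

0.32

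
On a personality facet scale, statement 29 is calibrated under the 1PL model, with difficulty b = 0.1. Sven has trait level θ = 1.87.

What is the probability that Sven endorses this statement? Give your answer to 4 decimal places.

0.8545

P(θ) = 1 / (1 + exp(−(θ − b)))
Exponent: (1.87 − 0.1) = 1.7700
1/(1 + e^{-1.7700}) = 0.8545
P = 0.8545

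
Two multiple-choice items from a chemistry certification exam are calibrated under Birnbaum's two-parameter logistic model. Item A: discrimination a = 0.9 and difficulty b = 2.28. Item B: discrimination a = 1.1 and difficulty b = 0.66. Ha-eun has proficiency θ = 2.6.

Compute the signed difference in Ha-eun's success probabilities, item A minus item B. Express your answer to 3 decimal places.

-0.323

P(θ) = 1 / (1 + exp(−a(θ − b)))
P_A = 0.5715
P_B = 0.8942
P_A − P_B = -0.3227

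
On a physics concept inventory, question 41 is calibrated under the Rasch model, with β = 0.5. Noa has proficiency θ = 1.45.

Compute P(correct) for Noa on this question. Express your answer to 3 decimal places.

P(θ) = 1 / (1 + exp(−(θ − β)))
Exponent: (1.45 − 0.5) = 0.9500
1/(1 + e^{-0.9500}) = 0.7211
P = 0.7211

0.721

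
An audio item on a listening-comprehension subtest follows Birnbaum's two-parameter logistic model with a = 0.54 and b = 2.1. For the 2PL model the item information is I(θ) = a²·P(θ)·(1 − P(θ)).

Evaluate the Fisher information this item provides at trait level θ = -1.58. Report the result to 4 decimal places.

0.0309

P = 1/(1+e^{1.9872}) = 0.1206
P(1−P) = 0.1206 × 0.8794 = 0.1060
I = a² × P(1−P) = 0.54² × 0.1060 = 0.03092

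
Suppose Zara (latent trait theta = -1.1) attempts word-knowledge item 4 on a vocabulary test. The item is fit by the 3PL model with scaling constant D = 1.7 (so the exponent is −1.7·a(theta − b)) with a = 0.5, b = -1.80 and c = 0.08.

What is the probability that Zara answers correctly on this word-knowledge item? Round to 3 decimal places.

P(theta) = c + (1 − c) · 1 / (1 + exp(−D·a(theta − b)))
Exponent: 1.7 × 0.5 × (-1.1 − (-1.80)) = 0.5950
1/(1 + e^{-0.5950}) = 0.6445
P = 0.08 + 0.92 × 0.6445 = 0.6730

0.673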